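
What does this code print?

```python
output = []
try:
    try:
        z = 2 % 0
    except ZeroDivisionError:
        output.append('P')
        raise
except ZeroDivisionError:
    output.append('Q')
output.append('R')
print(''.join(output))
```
PQR

raise without argument re-raises current exception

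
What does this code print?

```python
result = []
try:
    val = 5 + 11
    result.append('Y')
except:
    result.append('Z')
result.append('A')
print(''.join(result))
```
YA

No exception, try block completes normally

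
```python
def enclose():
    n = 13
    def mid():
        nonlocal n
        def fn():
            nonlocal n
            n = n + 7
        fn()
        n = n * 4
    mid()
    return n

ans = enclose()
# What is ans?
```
80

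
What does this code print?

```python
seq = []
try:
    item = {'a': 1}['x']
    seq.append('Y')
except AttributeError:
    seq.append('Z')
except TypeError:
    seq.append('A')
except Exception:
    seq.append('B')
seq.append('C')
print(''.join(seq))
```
BC

KeyError not specifically caught, falls to Exception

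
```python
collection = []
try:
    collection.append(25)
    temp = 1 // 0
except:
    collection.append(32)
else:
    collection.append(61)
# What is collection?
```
[25, 32]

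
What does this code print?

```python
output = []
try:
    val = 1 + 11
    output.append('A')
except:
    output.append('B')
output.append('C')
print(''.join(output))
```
AC

No exception, try block completes normally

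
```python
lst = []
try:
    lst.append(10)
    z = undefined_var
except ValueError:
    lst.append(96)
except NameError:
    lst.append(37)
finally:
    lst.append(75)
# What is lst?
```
[10, 37, 75]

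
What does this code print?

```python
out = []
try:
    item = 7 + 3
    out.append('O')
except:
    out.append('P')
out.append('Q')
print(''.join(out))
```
OQ

No exception, try block completes normally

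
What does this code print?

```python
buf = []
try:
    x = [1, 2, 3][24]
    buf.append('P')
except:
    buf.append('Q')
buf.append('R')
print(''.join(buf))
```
QR

Exception raised in try, caught by bare except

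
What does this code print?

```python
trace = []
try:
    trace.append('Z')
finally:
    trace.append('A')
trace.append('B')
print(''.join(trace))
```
ZAB

try/finally without except, no exception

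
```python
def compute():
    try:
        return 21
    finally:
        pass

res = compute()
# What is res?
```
21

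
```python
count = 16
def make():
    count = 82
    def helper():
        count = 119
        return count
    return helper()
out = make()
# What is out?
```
119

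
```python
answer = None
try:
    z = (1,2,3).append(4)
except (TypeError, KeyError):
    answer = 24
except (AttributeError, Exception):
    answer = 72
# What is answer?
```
72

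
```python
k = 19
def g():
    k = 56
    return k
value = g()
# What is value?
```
56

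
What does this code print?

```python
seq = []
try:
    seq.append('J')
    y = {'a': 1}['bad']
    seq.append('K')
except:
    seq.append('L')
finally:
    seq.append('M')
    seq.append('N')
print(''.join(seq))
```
JLMN

Code before exception runs, then except, then all of finally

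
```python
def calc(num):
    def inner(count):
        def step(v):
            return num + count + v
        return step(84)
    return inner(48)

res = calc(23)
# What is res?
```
155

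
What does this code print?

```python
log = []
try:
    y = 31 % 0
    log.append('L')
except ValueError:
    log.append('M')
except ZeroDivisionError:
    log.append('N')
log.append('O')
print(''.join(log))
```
NO

ZeroDivisionError is caught by its specific handler, not ValueError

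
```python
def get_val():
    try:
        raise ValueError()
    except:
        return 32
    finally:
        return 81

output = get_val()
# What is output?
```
81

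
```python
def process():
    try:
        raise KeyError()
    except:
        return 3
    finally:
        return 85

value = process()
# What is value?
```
85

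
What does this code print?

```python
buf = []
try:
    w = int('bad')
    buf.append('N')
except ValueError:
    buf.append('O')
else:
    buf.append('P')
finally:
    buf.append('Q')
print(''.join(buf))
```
OQ

Exception: except runs, else skipped, finally runs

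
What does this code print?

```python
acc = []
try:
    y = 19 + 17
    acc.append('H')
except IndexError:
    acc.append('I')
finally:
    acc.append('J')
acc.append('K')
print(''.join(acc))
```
HJK

finally runs after normal execution too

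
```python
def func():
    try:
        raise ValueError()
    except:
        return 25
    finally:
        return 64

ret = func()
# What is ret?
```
64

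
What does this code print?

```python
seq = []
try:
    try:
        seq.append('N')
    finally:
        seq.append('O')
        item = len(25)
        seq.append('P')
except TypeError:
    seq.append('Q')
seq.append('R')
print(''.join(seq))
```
NOQR

Exception in inner finally caught by outer except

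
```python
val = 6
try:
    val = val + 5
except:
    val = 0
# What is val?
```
11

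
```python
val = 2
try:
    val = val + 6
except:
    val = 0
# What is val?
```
8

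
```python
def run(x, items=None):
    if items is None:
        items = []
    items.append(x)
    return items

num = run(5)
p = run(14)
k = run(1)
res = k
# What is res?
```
[1]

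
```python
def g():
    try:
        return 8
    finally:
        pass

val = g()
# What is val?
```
8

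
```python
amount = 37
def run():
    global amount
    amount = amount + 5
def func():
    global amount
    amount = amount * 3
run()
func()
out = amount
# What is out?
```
126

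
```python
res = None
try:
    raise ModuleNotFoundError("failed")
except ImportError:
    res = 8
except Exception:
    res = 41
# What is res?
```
8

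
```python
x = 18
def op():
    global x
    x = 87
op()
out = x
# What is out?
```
87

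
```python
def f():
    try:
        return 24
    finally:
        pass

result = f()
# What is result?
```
24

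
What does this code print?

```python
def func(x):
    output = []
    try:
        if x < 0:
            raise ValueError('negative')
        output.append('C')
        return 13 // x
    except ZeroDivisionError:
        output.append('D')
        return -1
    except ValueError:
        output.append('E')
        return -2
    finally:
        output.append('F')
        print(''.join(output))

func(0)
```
CDF

x=0 causes ZeroDivisionError, caught, finally prints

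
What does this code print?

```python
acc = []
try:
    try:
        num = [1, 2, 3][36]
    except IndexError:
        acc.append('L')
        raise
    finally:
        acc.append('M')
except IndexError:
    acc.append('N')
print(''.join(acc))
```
LMN

finally runs before re-raised exception propagates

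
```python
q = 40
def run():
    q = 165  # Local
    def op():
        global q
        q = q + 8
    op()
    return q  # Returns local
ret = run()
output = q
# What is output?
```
48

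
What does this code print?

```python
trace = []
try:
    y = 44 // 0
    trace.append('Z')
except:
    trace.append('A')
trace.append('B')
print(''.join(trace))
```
AB

Exception raised in try, caught by bare except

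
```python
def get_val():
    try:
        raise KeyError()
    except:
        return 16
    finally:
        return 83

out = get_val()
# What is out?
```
83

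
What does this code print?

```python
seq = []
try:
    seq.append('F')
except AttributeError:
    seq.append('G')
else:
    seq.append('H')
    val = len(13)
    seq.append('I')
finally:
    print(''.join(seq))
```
FH

Try succeeds, else appends 'H', TypeError in else is uncaught, finally prints before exception propagates ('I' never appended)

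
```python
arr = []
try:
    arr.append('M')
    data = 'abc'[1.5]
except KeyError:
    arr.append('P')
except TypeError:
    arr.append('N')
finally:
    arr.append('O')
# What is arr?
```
['M', 'N', 'O']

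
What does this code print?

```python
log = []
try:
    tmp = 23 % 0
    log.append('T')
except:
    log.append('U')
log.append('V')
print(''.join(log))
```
UV

Exception raised in try, caught by bare except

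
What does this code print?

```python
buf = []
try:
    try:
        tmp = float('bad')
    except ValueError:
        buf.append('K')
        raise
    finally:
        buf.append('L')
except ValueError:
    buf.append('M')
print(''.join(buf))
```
KLM

finally runs before re-raised exception propagates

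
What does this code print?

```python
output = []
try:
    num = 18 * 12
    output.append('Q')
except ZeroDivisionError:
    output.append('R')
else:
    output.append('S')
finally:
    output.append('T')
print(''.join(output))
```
QST

else runs before finally when no exception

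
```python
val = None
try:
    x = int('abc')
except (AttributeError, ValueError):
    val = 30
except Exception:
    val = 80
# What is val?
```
30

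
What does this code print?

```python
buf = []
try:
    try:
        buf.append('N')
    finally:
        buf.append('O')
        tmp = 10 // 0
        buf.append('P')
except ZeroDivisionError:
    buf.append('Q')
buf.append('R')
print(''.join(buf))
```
NOQR

Exception in inner finally caught by outer except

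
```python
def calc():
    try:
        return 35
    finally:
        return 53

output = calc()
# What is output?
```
53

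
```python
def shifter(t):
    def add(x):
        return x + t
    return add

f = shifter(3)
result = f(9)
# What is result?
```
12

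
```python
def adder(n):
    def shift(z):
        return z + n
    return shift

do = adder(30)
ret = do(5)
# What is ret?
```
35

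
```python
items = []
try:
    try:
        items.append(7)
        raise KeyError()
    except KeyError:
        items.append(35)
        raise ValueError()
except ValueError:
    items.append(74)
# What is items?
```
[7, 35, 74]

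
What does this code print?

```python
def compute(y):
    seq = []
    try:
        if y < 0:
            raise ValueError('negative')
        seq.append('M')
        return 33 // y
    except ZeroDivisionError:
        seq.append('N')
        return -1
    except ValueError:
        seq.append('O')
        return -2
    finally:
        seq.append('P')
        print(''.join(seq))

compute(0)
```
MNP

y=0 causes ZeroDivisionError, caught, finally prints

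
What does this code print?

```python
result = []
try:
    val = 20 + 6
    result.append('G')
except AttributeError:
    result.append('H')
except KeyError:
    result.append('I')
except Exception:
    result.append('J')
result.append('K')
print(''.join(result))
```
GK

No exception, try block completes normally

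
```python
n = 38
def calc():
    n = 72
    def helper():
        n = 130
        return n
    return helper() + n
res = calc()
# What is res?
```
202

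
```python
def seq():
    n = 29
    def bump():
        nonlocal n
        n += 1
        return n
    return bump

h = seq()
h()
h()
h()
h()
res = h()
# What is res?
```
34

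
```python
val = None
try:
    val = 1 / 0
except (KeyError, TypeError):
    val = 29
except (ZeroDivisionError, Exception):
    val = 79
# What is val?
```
79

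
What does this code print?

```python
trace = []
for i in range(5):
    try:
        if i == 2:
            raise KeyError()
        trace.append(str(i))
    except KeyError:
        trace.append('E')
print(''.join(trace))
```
01E34

Exception on i=2 caught, loop continues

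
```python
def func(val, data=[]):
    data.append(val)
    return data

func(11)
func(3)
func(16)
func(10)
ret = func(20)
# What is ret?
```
[11, 3, 16, 10, 20]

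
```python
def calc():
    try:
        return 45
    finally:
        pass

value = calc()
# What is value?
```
45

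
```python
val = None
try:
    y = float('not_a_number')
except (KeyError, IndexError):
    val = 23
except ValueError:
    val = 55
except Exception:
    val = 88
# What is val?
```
55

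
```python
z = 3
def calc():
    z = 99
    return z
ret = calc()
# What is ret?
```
99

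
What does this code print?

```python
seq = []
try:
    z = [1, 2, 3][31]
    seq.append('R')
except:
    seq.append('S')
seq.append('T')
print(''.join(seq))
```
ST

Exception raised in try, caught by bare except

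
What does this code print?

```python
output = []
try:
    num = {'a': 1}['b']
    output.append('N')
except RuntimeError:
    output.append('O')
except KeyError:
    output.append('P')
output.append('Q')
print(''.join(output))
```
PQ

KeyError is caught by its specific handler, not RuntimeError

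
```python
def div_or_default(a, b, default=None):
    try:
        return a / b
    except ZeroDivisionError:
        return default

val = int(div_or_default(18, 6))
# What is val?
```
3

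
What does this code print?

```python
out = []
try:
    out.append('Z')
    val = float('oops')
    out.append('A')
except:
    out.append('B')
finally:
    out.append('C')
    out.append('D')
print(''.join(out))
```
ZBCD

Code before exception runs, then except, then all of finally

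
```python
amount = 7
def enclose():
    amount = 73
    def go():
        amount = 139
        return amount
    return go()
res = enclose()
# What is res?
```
139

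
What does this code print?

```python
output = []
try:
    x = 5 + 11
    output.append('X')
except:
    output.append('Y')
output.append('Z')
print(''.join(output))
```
XZ

No exception, try block completes normally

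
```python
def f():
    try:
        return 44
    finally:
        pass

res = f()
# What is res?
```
44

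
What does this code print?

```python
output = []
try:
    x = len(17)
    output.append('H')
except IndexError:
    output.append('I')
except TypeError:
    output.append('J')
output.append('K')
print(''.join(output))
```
JK

TypeError is caught by its specific handler, not IndexError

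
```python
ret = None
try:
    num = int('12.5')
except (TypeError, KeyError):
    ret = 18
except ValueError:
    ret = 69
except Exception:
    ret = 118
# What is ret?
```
69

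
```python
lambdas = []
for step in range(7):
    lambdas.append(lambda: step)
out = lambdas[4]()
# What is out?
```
6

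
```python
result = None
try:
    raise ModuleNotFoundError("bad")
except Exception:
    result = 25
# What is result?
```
25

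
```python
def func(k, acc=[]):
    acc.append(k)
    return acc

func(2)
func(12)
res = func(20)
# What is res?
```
[2, 12, 20]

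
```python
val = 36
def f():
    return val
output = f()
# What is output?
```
36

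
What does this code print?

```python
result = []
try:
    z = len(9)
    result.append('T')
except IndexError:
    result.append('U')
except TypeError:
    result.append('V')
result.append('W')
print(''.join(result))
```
VW

TypeError is caught by its specific handler, not IndexError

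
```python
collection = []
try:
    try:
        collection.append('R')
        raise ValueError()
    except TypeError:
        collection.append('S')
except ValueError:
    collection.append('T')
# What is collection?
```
['R', 'T']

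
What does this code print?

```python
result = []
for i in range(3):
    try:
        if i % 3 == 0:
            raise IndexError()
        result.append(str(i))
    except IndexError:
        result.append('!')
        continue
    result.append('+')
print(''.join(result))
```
!1+2+

continue in except skips rest of loop body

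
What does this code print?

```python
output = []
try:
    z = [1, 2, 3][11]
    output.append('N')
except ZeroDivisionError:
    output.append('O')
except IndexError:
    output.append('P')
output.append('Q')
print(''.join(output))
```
PQ

IndexError is caught by its specific handler, not ZeroDivisionError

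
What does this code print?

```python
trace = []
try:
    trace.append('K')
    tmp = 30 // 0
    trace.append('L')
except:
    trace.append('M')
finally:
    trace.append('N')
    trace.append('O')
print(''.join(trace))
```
KMNO

Code before exception runs, then except, then all of finally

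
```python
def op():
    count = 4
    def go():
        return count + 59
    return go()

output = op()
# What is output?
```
63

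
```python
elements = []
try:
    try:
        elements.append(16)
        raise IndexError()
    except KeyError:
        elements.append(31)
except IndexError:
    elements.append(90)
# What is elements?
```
[16, 90]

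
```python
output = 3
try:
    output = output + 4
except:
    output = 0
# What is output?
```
7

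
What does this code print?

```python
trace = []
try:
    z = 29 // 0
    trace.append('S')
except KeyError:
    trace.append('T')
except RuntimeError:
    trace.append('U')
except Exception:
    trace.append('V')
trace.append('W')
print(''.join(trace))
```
VW

ZeroDivisionError not specifically caught, falls to Exception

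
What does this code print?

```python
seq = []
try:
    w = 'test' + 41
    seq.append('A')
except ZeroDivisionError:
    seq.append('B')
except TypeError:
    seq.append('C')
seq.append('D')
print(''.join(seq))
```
CD

TypeError is caught by its specific handler, not ZeroDivisionError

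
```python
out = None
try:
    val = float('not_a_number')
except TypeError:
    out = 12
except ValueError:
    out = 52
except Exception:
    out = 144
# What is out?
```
52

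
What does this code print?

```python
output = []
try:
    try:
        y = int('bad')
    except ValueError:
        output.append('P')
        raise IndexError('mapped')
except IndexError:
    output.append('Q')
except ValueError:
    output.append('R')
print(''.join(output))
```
PQ

New IndexError raised, caught by outer IndexError handler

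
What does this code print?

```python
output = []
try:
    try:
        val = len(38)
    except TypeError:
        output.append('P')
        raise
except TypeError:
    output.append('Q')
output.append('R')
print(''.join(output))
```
PQR

raise without argument re-raises current exception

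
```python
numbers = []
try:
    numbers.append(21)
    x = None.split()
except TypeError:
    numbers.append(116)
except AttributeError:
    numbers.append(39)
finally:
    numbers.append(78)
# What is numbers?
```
[21, 39, 78]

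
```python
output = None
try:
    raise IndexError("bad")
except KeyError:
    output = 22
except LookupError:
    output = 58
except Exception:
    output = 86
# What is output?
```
58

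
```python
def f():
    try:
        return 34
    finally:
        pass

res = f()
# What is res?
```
34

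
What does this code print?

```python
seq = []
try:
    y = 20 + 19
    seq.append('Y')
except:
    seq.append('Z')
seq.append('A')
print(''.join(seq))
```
YA

No exception, try block completes normally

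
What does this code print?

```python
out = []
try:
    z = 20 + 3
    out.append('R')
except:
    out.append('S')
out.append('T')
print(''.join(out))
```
RT

No exception, try block completes normally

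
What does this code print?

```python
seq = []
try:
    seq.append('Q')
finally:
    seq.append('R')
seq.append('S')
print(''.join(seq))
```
QRS

try/finally without except, no exception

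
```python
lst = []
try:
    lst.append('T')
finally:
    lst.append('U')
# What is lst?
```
['T', 'U']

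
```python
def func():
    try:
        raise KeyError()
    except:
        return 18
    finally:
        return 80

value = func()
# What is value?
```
80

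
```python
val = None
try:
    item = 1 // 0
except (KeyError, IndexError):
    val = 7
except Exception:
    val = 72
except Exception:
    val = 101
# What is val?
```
72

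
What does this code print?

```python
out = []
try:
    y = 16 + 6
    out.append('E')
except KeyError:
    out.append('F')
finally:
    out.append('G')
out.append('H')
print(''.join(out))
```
EGH

finally runs after normal execution too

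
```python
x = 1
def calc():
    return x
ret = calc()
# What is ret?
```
1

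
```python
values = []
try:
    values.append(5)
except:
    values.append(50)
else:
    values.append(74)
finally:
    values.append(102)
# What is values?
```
[5, 74, 102]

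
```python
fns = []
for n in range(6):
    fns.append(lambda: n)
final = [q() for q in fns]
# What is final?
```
[5, 5, 5, 5, 5, 5]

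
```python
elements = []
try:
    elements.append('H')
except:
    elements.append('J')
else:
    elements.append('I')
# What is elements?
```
['H', 'I']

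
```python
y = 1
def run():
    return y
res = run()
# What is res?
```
1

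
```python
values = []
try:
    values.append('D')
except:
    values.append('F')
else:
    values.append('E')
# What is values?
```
['D', 'E']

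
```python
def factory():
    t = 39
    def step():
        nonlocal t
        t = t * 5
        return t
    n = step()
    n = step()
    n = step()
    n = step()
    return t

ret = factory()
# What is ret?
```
24375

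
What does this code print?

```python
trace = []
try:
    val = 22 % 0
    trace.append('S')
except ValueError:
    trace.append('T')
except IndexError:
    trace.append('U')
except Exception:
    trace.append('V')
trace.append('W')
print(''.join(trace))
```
VW

ZeroDivisionError not specifically caught, falls to Exception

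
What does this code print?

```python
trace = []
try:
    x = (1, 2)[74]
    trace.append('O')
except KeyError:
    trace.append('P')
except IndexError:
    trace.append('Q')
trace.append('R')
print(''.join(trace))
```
QR

IndexError is caught by its specific handler, not KeyError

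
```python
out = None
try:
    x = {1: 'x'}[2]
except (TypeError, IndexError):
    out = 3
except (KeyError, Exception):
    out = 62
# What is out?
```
62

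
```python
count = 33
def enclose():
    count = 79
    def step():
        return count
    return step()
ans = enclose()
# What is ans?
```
79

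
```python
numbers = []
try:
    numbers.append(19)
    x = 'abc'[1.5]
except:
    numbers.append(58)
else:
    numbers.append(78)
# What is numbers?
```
[19, 58]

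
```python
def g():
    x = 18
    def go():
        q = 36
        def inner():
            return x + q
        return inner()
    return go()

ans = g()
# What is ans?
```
54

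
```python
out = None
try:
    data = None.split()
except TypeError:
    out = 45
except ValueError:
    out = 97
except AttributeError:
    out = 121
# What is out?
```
121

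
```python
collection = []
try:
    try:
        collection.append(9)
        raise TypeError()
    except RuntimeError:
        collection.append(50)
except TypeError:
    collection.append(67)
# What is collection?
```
[9, 67]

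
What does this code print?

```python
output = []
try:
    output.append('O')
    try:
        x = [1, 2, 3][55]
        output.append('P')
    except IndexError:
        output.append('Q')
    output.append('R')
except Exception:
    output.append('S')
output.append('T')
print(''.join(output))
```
OQRT

Inner exception caught by inner handler, outer continues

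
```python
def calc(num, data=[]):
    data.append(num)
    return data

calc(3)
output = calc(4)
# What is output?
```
[3, 4]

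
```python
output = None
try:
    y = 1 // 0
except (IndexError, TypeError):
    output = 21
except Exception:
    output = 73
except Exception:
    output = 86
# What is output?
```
73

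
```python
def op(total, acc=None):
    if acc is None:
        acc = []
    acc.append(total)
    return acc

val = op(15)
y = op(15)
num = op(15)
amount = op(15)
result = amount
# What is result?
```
[15]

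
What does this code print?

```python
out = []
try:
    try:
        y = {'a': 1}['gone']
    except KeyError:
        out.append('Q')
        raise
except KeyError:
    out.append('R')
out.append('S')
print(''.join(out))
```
QRS

raise without argument re-raises current exception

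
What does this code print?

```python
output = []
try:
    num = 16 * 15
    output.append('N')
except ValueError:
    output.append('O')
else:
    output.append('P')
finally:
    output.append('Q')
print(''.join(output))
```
NPQ

else runs before finally when no exception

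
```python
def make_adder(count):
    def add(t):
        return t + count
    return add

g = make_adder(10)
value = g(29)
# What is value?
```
39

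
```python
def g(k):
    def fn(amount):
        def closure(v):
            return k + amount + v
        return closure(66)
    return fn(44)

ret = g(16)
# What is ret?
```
126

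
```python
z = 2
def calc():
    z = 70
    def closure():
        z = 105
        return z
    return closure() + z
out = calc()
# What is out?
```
175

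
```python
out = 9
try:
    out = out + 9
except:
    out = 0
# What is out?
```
18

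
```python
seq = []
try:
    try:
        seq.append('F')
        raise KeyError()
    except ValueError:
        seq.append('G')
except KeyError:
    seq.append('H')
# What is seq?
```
['F', 'H']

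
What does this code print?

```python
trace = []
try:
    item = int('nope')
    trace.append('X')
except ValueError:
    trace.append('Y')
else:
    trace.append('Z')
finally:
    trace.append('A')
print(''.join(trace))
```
YA

Exception: except runs, else skipped, finally runs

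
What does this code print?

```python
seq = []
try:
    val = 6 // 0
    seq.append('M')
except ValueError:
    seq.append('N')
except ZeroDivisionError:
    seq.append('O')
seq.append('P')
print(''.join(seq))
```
OP

ZeroDivisionError is caught by its specific handler, not ValueError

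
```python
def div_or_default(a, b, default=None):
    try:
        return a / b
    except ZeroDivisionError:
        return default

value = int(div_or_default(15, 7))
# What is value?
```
2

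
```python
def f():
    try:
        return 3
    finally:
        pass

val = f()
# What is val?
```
3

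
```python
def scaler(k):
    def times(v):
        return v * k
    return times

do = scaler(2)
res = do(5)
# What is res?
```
10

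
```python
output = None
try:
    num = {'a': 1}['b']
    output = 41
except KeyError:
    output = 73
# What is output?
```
73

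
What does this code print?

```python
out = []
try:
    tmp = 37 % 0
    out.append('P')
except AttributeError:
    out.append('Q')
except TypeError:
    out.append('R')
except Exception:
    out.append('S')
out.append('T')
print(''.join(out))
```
ST

ZeroDivisionError not specifically caught, falls to Exception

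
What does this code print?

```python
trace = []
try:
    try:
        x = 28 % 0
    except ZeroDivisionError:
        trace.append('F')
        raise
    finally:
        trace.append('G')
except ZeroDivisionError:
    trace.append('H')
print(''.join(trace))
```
FGH

finally runs before re-raised exception propagates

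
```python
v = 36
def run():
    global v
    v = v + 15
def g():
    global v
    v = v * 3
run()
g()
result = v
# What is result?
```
153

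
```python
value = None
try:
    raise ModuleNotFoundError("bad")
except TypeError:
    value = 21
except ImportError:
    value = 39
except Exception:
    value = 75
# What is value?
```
39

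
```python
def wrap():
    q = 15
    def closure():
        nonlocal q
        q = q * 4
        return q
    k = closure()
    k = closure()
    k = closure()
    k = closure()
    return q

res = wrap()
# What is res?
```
3840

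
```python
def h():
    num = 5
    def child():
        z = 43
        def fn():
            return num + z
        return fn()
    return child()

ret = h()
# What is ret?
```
48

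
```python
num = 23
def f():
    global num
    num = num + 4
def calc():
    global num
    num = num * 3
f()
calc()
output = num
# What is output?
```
81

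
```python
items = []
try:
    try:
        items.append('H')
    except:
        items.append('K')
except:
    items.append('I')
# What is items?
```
['H']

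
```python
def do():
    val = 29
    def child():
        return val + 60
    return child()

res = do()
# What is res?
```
89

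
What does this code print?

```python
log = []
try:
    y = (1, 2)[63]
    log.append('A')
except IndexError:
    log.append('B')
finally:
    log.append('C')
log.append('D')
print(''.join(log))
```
BCD

finally always runs, even after exception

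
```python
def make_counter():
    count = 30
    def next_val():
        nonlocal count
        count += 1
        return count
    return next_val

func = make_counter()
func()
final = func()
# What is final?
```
32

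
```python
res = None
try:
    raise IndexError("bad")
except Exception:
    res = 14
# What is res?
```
14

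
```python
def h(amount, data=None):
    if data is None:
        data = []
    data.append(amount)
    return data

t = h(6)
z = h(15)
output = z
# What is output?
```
[15]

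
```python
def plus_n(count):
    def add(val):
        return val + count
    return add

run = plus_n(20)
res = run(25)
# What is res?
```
45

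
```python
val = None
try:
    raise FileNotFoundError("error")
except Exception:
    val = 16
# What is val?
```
16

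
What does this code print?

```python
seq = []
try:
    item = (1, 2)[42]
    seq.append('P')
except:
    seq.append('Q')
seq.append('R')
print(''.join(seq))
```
QR

Exception raised in try, caught by bare except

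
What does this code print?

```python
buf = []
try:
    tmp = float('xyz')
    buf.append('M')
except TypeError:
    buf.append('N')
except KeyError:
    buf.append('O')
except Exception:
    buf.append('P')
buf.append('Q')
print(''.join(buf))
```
PQ

ValueError not specifically caught, falls to Exception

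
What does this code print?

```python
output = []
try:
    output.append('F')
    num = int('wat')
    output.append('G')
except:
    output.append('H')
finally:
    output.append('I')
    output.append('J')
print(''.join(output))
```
FHIJ

Code before exception runs, then except, then all of finally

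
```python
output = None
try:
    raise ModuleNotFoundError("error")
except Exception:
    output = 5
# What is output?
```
5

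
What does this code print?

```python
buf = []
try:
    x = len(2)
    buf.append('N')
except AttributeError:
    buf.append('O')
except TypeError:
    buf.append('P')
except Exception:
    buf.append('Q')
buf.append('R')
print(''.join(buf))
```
PR

TypeError matches before generic Exception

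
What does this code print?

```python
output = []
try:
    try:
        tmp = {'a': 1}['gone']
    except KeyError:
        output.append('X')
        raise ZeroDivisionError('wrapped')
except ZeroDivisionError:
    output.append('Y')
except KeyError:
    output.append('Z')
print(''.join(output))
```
XY

New ZeroDivisionError raised, caught by outer ZeroDivisionError handler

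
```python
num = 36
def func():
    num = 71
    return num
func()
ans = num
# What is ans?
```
36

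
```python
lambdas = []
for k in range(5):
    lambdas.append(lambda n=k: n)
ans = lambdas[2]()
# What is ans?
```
2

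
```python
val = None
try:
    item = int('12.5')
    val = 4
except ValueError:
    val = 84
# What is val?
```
84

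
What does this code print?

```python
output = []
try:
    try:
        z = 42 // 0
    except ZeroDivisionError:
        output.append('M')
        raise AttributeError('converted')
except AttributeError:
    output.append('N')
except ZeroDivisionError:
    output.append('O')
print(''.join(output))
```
MN

New AttributeError raised, caught by outer AttributeError handler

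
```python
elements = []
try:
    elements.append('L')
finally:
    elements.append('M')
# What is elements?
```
['L', 'M']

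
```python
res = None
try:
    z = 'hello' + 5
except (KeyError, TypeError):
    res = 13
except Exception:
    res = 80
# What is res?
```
13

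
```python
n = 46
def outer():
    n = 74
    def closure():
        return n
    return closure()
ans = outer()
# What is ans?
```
74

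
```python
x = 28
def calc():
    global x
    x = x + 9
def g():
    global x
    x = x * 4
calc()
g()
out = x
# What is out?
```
148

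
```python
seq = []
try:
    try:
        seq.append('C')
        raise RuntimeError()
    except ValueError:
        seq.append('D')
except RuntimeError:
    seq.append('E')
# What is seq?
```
['C', 'E']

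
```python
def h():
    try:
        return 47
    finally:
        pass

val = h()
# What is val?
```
47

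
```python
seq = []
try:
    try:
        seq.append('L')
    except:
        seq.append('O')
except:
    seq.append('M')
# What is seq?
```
['L']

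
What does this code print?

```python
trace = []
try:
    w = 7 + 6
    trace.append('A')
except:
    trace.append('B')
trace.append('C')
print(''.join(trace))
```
AC

No exception, try block completes normally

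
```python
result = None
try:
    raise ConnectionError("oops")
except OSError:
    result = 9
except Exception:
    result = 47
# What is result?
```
9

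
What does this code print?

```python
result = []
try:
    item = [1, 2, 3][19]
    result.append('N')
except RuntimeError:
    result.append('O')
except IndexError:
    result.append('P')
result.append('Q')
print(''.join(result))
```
PQ

IndexError is caught by its specific handler, not RuntimeError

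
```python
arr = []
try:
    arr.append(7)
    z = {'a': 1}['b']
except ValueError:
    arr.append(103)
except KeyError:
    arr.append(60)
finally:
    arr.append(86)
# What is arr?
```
[7, 60, 86]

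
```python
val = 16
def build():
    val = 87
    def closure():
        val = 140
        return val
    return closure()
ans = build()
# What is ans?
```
140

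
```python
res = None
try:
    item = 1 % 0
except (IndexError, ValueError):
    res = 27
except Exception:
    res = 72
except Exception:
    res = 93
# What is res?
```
72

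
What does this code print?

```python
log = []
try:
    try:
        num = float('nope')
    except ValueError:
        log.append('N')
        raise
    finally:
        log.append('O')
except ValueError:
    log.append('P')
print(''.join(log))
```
NOP

finally runs before re-raised exception propagates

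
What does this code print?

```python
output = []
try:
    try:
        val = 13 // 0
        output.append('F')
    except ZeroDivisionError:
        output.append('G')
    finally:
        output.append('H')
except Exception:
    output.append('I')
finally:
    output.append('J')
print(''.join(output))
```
GHJ

Both finally blocks run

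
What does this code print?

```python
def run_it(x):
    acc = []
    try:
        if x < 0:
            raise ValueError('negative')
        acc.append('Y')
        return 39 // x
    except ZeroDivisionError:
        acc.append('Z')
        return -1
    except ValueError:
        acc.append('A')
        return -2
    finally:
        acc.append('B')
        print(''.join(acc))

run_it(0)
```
YZB

x=0 causes ZeroDivisionError, caught, finally prints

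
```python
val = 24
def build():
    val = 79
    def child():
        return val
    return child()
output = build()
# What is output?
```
79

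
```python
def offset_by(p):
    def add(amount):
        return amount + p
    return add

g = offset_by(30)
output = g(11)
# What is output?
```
41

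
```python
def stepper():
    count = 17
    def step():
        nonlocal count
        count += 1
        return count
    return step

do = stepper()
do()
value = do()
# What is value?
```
19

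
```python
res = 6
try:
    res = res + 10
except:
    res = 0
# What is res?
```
16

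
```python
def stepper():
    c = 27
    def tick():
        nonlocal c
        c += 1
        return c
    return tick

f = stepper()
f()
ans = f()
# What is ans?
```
29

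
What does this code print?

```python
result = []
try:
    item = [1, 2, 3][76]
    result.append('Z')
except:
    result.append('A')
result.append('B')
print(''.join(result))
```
AB

Exception raised in try, caught by bare except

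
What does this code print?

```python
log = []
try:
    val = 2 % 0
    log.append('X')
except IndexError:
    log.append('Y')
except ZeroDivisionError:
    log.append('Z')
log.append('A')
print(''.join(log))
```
ZA

ZeroDivisionError is caught by its specific handler, not IndexError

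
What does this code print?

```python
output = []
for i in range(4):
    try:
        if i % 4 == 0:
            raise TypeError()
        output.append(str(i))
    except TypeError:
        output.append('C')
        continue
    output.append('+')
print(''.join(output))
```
C1+2+3+

continue in except skips rest of loop body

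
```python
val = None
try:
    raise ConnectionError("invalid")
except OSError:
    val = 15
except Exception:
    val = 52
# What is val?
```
15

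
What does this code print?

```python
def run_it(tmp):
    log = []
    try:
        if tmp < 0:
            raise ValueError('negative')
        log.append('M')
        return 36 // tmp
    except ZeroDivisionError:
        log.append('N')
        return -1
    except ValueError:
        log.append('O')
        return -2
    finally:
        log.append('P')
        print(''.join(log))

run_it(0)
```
MNP

tmp=0 causes ZeroDivisionError, caught, finally prints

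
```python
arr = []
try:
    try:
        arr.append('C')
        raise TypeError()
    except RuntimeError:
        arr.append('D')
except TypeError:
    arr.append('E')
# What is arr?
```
['C', 'E']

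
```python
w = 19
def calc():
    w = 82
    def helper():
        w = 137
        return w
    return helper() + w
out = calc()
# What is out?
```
219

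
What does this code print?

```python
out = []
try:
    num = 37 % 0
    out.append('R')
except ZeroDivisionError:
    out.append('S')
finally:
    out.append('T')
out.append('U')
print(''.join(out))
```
STU

finally always runs, even after exception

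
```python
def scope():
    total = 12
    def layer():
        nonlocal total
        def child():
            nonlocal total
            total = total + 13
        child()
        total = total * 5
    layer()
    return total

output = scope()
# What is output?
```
125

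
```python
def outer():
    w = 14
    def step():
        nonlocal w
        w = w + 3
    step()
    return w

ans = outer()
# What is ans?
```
17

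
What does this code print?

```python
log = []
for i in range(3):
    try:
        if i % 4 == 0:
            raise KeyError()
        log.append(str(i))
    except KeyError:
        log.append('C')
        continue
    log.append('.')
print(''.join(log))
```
C1.2.

continue in except skips rest of loop body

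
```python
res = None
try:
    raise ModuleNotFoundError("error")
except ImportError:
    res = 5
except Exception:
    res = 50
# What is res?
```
5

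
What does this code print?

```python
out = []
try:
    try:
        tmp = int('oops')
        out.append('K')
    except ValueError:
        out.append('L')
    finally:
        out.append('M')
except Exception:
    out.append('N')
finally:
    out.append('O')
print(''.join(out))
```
LMO

Both finally blocks run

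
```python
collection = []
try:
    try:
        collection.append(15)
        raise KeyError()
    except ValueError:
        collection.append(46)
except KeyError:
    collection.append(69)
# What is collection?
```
[15, 69]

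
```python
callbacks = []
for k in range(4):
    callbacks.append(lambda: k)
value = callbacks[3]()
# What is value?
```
3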